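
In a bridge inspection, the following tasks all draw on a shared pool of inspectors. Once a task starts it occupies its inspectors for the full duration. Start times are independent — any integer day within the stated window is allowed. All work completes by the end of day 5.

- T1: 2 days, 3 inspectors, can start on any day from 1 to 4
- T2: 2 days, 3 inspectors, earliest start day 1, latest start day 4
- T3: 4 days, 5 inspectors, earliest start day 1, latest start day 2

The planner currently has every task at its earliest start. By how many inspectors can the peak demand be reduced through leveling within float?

Early-start peak: d1:11  d2:11  d3:5  d4:5  d5:0 ⇒ 11.
Leveled (T1@1, T2@3, T3@1): d1:8  d2:8  d3:8  d4:8  d5:0 ⇒ 8.
Reduction 11 − 8 = 3.

3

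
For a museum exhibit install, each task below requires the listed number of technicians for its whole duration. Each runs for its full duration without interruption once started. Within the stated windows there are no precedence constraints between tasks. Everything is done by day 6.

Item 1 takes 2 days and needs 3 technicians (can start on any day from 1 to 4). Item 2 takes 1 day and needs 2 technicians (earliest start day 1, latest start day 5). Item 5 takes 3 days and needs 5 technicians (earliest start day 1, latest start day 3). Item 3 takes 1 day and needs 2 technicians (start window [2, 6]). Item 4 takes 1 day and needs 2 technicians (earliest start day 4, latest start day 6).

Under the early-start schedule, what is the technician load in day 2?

At early start, day 2 has: Item 1, Item 5, Item 3.
Demand: 3 + 5 + 2 = 10.

10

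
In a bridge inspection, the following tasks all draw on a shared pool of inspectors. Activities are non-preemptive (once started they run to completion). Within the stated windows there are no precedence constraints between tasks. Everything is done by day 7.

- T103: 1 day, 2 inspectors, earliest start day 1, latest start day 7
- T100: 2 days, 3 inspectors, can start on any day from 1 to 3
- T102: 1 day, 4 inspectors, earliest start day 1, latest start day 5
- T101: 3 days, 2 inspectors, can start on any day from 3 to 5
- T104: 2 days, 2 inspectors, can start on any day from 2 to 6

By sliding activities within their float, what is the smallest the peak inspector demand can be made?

4

Early-start (T103@1, T100@1, T102@1, T101@3, T104@2) gives peak 9: d1:9  d2:5  d3:4  d4:2  d5:2  d6:0  d7:0.
Shift T100→2, T102→4, T101→5, T104→5.
Schedule T103@1, T100@2, T102@4, T101@5, T104@5: d1:2  d2:3  d3:3  d4:4  d5:4  d6:4  d7:2 — peak 4.
Total inspector-days = 22 over 7 days ⇒ peak ≥ ⌈22/7⌉ = 4, so 4 is optimal.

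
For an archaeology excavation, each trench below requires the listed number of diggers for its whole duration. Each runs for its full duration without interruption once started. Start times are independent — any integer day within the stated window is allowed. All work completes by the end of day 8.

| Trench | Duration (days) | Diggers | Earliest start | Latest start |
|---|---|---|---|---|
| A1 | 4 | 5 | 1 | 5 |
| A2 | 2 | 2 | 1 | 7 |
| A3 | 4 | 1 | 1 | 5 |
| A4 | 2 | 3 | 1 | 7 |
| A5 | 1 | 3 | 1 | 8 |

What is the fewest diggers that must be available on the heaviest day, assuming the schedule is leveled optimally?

Early-start (A1@1, A2@1, A3@1, A4@1, A5@1) gives peak 14: d1:14  d2:11  d3:6  d4:6  d5:0  d6:0  d7:0  d8:0.
Shift A2→5, A4→5, A5→7.
Schedule A1@1, A2@5, A3@1, A4@5, A5@7: d1:6  d2:6  d3:6  d4:6  d5:5  d6:5  d7:3  d8:0 — peak 6.

6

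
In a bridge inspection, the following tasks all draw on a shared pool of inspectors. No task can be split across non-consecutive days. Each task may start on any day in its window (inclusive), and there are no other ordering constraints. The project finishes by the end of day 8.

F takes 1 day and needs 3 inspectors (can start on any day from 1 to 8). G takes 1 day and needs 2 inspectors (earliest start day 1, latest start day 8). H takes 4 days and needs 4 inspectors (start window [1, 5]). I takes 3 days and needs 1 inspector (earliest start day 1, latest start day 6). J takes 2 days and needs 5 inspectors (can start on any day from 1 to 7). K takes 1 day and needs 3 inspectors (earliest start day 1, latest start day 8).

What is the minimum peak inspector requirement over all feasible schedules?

Early-start (F@1, G@1, H@1, I@1, J@1, K@1) gives peak 18: d1:18  d2:10  d3:5  d4:4  d5:0  d6:0  d7:0  d8:0.
Shift H→2, I→2, J→6, K→8.
Schedule F@1, G@1, H@2, I@2, J@6, K@8: d1:5  d2:5  d3:5  d4:5  d5:4  d6:5  d7:5  d8:3 — peak 5.
Total inspector-days = 37 over 8 days ⇒ peak ≥ ⌈37/8⌉ = 5, so 5 is optimal.

5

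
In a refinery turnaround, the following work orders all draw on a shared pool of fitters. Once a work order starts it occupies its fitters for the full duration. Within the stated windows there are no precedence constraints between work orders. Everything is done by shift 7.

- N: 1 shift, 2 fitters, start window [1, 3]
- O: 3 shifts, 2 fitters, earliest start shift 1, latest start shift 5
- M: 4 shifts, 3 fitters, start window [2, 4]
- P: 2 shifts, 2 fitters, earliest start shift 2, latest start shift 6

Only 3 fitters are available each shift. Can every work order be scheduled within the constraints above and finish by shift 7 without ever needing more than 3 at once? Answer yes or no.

no

Total fitter-shifts = 24; over 7 shifts the average is 24/7 > 3, so some shift must exceed 3.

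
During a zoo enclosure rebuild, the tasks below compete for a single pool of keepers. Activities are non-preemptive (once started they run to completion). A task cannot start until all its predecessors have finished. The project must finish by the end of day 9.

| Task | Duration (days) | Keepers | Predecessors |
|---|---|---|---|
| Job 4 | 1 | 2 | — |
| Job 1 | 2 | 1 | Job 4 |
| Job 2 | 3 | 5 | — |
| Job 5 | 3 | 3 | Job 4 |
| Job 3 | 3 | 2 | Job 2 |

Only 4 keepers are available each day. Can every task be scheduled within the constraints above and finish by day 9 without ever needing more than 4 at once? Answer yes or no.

The minimum achievable peak is 5; 4 < 5, so no feasible schedule stays within the cap.

no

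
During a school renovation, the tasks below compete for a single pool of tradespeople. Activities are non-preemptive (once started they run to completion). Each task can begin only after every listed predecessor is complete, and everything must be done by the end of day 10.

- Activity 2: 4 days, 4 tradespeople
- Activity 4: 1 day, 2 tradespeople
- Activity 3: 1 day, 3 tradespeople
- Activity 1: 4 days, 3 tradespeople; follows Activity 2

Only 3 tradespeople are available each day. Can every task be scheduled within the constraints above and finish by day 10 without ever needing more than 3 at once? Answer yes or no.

no

Total tradesperson-days = 33; over 10 days the average is 33/10 > 3, so some day must exceed 3.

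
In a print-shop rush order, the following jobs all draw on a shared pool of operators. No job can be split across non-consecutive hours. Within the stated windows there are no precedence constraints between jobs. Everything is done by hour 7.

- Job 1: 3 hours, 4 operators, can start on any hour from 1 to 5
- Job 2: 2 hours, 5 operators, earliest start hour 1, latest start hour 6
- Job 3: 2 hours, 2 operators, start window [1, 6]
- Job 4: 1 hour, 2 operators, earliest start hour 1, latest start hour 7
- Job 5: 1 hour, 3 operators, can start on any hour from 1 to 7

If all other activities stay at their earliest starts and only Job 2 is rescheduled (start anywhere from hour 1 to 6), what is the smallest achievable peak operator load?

Job 2@1: h1:16  h2:11  h3:4  h4:0  h5:0  h6:0  h7:0 → peak 16
Job 2@2: h1:11  h2:11  h3:9  h4:0  h5:0  h6:0  h7:0 → peak 11
Job 2@3: h1:11  h2:6  h3:9  h4:5  h5:0  h6:0  h7:0 → peak 11
Job 2@4: h1:11  h2:6  h3:4  h4:5  h5:5  h6:0  h7:0 → peak 11
Job 2@5: h1:11  h2:6  h3:4  h4:0  h5:5  h6:5  h7:0 → peak 11
Job 2@6: h1:11  h2:6  h3:4  h4:0  h5:0  h6:5  h7:5 → peak 11
Best is Job 2@2, peak 11.

11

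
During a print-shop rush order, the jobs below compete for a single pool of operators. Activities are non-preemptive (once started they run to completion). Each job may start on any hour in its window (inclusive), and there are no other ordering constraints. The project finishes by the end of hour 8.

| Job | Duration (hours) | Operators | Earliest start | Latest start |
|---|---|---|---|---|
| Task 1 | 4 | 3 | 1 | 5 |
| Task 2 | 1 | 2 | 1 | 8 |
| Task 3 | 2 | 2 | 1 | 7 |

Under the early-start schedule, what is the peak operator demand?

Early-start schedule: Task 1@1, Task 2@1, Task 3@1.
Load per hour: hour 1: 7, hour 2: 5, hour 3: 3, hour 4: 3, hour 5: 0, hour 6: 0, hour 7: 0, hour 8: 0.
Peak is 7.

7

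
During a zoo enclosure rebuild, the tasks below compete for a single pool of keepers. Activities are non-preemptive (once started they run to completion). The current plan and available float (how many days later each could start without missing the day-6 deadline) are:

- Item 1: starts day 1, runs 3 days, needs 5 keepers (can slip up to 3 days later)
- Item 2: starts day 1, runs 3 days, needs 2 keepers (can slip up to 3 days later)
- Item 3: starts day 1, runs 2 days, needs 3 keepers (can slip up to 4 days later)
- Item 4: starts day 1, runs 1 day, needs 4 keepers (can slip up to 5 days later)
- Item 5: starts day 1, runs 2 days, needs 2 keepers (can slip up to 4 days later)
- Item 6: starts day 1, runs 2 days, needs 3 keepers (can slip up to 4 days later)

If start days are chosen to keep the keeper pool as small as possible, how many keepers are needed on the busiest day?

8

Early-start (Item 1@1, Item 2@1, Item 3@1, Item 4@1, Item 5@1, Item 6@1) gives peak 19: d1:19  d2:15  d3:7  d4:0  d5:0  d6:0.
Shift Item 3→4, Item 4→4, Item 5→5, Item 6→5.
Schedule Item 1@1, Item 2@1, Item 3@4, Item 4@4, Item 5@5, Item 6@5: d1:7  d2:7  d3:7  d4:7  d5:8  d6:5 — peak 8.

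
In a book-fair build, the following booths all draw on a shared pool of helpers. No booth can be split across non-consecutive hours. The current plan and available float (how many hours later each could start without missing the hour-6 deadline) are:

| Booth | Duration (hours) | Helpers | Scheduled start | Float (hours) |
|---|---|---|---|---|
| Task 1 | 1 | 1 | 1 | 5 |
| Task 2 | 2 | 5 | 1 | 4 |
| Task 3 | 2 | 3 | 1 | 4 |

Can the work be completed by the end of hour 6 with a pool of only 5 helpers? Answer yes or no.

yes

Schedule Task 1@1, Task 2@2, Task 3@4: h1:1  h2:5  h3:5  h4:3  h5:3  h6:0 — peak 5 ≤ 5.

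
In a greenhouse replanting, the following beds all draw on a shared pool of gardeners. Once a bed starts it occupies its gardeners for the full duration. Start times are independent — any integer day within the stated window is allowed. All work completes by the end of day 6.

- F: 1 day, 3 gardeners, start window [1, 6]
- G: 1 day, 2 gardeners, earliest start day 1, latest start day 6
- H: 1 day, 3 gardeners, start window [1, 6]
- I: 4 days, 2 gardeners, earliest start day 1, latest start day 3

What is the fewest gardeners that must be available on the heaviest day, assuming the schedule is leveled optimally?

4

Early-start (F@1, G@1, H@1, I@1) gives peak 10: d1:10  d2:2  d3:2  d4:2  d5:0  d6:0.
Shift G→2, H→6, I→2.
Schedule F@1, G@2, H@6, I@2: d1:3  d2:4  d3:2  d4:2  d5:2  d6:3 — peak 4.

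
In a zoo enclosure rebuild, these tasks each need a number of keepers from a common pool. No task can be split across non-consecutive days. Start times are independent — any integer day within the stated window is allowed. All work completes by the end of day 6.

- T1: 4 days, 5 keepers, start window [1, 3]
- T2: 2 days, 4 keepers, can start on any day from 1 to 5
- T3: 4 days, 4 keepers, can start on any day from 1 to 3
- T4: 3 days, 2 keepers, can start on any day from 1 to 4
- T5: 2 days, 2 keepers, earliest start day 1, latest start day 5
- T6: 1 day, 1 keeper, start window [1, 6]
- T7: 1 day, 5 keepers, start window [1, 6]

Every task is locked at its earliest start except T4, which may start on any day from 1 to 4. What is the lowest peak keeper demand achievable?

T4@1: d1:23  d2:17  d3:11  d4:9  d5:0  d6:0 → peak 23
T4@2: d1:21  d2:17  d3:11  d4:11  d5:0  d6:0 → peak 21
T4@3: d1:21  d2:15  d3:11  d4:11  d5:2  d6:0 → peak 21
T4@4: d1:21  d2:15  d3:9  d4:11  d5:2  d6:2 → peak 21
Best is T4@2, peak 21.

21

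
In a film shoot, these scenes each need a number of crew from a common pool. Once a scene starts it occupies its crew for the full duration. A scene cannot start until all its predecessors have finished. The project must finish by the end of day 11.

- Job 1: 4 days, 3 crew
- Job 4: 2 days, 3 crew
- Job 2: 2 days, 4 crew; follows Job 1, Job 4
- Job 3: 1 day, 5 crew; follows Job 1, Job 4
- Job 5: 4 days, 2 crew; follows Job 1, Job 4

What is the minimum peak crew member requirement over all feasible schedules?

Early-start (Job 1@1, Job 4@1, Job 2@5, Job 3@5, Job 5@5) gives peak 11: d1:6  d2:6  d3:3  d4:3  d5:11  d6:6  d7:2  d8:2  d9:0  d10:0  d11:0.
Shift Job 3→7, Job 5→8.
Schedule Job 1@1, Job 4@1, Job 2@5, Job 3@7, Job 5@8: d1:6  d2:6  d3:3  d4:3  d5:4  d6:4  d7:5  d8:2  d9:2  d10:2  d11:2 — peak 6.

6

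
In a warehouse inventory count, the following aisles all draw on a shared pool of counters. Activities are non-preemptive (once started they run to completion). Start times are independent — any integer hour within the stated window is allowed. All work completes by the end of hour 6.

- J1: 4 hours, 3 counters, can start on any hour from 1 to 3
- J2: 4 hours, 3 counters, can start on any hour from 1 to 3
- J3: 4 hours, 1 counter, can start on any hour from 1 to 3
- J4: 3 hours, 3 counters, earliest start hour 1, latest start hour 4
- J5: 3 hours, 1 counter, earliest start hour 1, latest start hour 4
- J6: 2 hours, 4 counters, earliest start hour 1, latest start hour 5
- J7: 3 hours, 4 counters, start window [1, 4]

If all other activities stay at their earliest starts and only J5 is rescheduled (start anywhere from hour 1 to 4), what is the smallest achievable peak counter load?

18

J5@1: h1:19  h2:19  h3:15  h4:7  h5:0  h6:0 → peak 19
J5@2: h1:18  h2:19  h3:15  h4:8  h5:0  h6:0 → peak 19
J5@3: h1:18  h2:18  h3:15  h4:8  h5:1  h6:0 → peak 18
J5@4: h1:18  h2:18  h3:14  h4:8  h5:1  h6:1 → peak 18
Best is J5@3, peak 18.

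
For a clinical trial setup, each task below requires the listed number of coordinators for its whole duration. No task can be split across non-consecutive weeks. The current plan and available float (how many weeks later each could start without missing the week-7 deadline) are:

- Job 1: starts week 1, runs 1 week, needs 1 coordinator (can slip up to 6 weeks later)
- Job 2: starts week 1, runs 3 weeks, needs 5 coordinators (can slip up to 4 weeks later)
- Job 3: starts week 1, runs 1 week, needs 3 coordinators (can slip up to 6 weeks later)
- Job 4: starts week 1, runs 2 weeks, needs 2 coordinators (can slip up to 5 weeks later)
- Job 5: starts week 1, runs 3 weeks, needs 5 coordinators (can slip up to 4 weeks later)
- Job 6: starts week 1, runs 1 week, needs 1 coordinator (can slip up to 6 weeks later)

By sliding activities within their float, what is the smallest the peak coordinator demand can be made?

Early-start (Job 1@1, Job 2@1, Job 3@1, Job 4@1, Job 5@1, Job 6@1) gives peak 17: w1:17  w2:12  w3:10  w4:0  w5:0  w6:0  w7:0.
Shift Job 3→4, Job 4→2, Job 5→5.
Schedule Job 1@1, Job 2@1, Job 3@4, Job 4@2, Job 5@5, Job 6@1: w1:7  w2:7  w3:7  w4:3  w5:5  w6:5  w7:5 — peak 7.

7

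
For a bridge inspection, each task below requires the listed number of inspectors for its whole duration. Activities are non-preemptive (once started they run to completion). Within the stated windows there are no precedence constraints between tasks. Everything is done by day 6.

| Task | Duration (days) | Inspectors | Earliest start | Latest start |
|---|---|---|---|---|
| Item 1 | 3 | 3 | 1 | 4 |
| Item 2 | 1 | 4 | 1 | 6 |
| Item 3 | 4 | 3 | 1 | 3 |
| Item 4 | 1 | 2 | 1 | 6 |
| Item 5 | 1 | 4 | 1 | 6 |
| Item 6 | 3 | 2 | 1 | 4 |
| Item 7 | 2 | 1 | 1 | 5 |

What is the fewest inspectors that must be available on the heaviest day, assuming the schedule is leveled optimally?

Early-start (Item 1@1, Item 2@1, Item 3@1, Item 4@1, Item 5@1, Item 6@1, Item 7@1) gives peak 19: d1:19  d2:9  d3:8  d4:3  d5:0  d6:0.
Shift Item 3→2, Item 4→4, Item 5→6, Item 6→4, Item 7→2.
Schedule Item 1@1, Item 2@1, Item 3@2, Item 4@4, Item 5@6, Item 6@4, Item 7@2: d1:7  d2:7  d3:7  d4:7  d5:5  d6:6 — peak 7.
Total inspector-days = 39 over 6 days ⇒ peak ≥ ⌈39/6⌉ = 7, so 7 is optimal.

7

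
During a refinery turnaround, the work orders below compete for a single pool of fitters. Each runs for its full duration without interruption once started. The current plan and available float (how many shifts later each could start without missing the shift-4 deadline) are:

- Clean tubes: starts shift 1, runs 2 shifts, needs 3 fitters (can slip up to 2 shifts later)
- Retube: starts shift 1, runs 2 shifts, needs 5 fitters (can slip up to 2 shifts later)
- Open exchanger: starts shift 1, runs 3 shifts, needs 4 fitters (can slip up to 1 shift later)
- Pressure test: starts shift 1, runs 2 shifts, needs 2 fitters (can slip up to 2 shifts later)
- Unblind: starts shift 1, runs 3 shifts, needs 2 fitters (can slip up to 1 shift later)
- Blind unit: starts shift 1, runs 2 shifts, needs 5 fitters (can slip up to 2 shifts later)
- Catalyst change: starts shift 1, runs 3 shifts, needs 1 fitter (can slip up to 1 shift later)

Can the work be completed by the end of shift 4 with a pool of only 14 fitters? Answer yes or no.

The minimum achievable peak is 15; 14 < 15, so no feasible schedule stays within the cap.

no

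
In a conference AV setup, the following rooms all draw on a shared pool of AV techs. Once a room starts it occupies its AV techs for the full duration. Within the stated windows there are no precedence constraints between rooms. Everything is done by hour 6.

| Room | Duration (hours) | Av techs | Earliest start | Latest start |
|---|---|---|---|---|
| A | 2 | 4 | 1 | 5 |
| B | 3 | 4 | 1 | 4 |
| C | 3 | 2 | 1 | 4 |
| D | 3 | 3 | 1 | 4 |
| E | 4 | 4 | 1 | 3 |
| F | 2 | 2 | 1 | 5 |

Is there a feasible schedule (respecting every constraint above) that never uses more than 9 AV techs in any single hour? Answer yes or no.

Total AV tech-hours = 55; over 6 hours the average is 55/6 > 9, so some hour must exceed 9.

no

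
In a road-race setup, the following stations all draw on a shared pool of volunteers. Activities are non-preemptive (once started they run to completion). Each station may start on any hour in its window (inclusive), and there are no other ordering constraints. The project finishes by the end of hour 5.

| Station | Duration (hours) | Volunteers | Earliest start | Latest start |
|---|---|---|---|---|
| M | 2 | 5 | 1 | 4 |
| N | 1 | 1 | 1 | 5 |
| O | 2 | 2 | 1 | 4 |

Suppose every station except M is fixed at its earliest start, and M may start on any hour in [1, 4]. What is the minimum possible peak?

5

M@1: h1:8  h2:7  h3:0  h4:0  h5:0 → peak 8
M@2: h1:3  h2:7  h3:5  h4:0  h5:0 → peak 7
M@3: h1:3  h2:2  h3:5  h4:5  h5:0 → peak 5
M@4: h1:3  h2:2  h3:0  h4:5  h5:5 → peak 5
Best is M@3, peak 5.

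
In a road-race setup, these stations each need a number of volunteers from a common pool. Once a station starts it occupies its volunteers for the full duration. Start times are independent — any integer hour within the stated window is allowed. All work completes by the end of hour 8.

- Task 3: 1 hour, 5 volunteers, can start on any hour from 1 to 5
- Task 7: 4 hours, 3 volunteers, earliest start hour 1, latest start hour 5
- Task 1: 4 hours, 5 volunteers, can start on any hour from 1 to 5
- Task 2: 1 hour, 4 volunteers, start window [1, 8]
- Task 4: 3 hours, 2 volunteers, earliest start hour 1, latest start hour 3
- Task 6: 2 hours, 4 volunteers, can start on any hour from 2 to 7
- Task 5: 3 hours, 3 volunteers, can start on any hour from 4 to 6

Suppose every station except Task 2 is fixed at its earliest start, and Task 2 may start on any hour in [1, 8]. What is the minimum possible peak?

15

Task 2@1: h1:19  h2:14  h3:14  h4:11  h5:3  h6:3  h7:0  h8:0 → peak 19
Task 2@2: h1:15  h2:18  h3:14  h4:11  h5:3  h6:3  h7:0  h8:0 → peak 18
Task 2@3: h1:15  h2:14  h3:18  h4:11  h5:3  h6:3  h7:0  h8:0 → peak 18
Task 2@4: h1:15  h2:14  h3:14  h4:15  h5:3  h6:3  h7:0  h8:0 → peak 15
Task 2@5: h1:15  h2:14  h3:14  h4:11  h5:7  h6:3  h7:0  h8:0 → peak 15
Task 2@6: h1:15  h2:14  h3:14  h4:11  h5:3  h6:7  h7:0  h8:0 → peak 15
Task 2@7: h1:15  h2:14  h3:14  h4:11  h5:3  h6:3  h7:4  h8:0 → peak 15
Task 2@8: h1:15  h2:14  h3:14  h4:11  h5:3  h6:3  h7:0  h8:4 → peak 15
Best is Task 2@4, peak 15.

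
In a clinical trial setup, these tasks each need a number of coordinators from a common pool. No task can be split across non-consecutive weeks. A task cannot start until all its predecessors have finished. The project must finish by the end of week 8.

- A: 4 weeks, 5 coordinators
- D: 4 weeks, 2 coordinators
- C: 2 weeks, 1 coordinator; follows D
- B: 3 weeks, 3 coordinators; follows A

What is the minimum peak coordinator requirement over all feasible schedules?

7

Schedule A@1, D@1, C@5, B@5: w1:7  w2:7  w3:7  w4:7  w5:4  w6:4  w7:3  w8:0 — peak 7.
No arrangement of the 18 feasible schedules does better.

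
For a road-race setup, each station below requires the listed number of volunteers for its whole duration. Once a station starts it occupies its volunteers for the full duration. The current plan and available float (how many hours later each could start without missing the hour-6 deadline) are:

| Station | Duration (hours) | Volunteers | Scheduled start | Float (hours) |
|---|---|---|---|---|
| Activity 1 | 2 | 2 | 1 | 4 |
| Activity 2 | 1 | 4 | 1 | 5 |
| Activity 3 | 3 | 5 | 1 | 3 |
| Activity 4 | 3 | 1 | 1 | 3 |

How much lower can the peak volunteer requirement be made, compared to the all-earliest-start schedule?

7

Early-start peak: h1:12  h2:8  h3:6  h4:0  h5:0  h6:0 ⇒ 12.
Leveled (Activity 1@1, Activity 2@3, Activity 3@4, Activity 4@1): h1:3  h2:3  h3:5  h4:5  h5:5  h6:5 ⇒ 5.
Reduction 12 − 5 = 7.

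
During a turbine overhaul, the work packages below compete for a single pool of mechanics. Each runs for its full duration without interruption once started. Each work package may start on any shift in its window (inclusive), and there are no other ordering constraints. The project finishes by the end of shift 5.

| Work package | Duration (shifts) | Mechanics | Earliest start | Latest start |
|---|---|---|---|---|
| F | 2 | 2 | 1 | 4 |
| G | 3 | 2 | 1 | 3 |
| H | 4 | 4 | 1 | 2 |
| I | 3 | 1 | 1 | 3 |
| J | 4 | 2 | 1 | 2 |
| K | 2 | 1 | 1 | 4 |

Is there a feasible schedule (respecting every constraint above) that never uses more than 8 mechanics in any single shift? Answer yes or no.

The minimum achievable peak is 9; 8 < 9, so no feasible schedule stays within the cap.

no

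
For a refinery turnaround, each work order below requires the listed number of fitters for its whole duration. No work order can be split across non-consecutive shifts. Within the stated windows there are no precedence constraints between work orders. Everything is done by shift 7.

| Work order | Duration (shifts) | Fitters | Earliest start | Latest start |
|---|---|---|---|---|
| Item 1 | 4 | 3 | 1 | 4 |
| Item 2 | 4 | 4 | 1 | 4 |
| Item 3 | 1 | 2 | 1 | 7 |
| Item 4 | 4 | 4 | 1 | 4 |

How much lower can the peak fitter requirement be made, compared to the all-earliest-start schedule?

Early-start peak: s1:13  s2:11  s3:11  s4:11  s5:0  s6:0  s7:0 ⇒ 13.
Leveled (Item 1@1, Item 2@1, Item 3@1, Item 4@2): s1:9  s2:11  s3:11  s4:11  s5:4  s6:0  s7:0 ⇒ 11.
Reduction 13 − 11 = 2.

2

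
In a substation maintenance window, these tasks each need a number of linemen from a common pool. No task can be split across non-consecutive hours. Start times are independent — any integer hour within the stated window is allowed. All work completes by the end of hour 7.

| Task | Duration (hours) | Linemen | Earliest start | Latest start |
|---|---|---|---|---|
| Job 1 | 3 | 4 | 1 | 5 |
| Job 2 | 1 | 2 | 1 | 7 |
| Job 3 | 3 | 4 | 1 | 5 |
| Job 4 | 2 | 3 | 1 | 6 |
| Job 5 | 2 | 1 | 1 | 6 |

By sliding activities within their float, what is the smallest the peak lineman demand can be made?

Early-start (Job 1@1, Job 2@1, Job 3@1, Job 4@1, Job 5@1) gives peak 14: h1:14  h2:12  h3:8  h4:0  h5:0  h6:0  h7:0.
Shift Job 3→4, Job 4→2, Job 5→4.
Schedule Job 1@1, Job 2@1, Job 3@4, Job 4@2, Job 5@4: h1:6  h2:7  h3:7  h4:5  h5:5  h6:4  h7:0 — peak 7.

7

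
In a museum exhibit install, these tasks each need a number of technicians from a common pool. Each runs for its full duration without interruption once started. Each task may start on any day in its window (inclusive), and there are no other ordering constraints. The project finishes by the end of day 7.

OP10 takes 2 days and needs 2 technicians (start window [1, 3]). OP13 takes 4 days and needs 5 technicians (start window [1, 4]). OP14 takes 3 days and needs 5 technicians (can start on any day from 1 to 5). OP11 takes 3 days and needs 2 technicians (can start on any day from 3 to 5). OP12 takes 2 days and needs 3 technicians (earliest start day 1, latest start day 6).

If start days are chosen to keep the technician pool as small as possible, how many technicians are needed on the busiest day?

8

Early-start (OP10@1, OP13@1, OP14@1, OP11@3, OP12@1) gives peak 15: d1:15  d2:15  d3:12  d4:7  d5:2  d6:0  d7:0.
Shift OP14→5, OP12→6.
Schedule OP10@1, OP13@1, OP14@5, OP11@3, OP12@6: d1:7  d2:7  d3:7  d4:7  d5:7  d6:8  d7:8 — peak 8.
Total technician-days = 51 over 7 days ⇒ peak ≥ ⌈51/7⌉ = 8, so 8 is optimal.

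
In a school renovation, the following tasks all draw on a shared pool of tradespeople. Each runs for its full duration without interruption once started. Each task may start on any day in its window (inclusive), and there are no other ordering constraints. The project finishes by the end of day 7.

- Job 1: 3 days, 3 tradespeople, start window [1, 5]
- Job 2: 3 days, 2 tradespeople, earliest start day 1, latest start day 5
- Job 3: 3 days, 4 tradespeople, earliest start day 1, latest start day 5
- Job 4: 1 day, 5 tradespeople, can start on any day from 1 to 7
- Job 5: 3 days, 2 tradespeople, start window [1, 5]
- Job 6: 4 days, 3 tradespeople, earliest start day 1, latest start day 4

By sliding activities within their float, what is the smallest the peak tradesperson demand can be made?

8

Early-start (Job 1@1, Job 2@1, Job 3@1, Job 4@1, Job 5@1, Job 6@1) gives peak 19: d1:19  d2:14  d3:14  d4:3  d5:0  d6:0  d7:0.
Shift Job 3→4, Job 4→7, Job 6→4.
Schedule Job 1@1, Job 2@1, Job 3@4, Job 4@7, Job 5@1, Job 6@4: d1:7  d2:7  d3:7  d4:7  d5:7  d6:7  d7:8 — peak 8.
Total tradesperson-days = 50 over 7 days ⇒ peak ≥ ⌈50/7⌉ = 8, so 8 is optimal.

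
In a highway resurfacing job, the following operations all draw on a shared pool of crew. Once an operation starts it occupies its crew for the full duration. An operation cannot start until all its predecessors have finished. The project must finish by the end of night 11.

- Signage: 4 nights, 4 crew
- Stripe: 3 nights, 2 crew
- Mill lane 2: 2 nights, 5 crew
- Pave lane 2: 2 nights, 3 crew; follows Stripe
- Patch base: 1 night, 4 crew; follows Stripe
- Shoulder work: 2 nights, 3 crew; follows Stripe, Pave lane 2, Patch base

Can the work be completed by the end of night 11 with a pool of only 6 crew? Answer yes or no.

Schedule Signage@1, Stripe@1, Mill lane 2@5, Pave lane 2@7, Patch base@9, Shoulder work@10: n1:6  n2:6  n3:6  n4:4  n5:5  n6:5  n7:3  n8:3  n9:4  n10:3  n11:3 — peak 6 ≤ 6.

yes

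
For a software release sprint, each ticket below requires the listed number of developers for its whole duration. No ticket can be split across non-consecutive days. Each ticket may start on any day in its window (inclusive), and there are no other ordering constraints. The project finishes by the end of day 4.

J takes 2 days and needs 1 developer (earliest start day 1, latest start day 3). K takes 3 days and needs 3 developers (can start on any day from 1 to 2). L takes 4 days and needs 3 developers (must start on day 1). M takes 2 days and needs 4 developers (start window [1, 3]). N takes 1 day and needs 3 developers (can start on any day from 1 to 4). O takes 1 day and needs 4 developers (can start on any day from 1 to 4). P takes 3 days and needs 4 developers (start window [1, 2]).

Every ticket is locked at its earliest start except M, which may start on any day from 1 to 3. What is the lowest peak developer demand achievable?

18

M@1: d1:22  d2:15  d3:10  d4:3 → peak 22
M@2: d1:18  d2:15  d3:14  d4:3 → peak 18
M@3: d1:18  d2:11  d3:14  d4:7 → peak 18
Best is M@2, peak 18.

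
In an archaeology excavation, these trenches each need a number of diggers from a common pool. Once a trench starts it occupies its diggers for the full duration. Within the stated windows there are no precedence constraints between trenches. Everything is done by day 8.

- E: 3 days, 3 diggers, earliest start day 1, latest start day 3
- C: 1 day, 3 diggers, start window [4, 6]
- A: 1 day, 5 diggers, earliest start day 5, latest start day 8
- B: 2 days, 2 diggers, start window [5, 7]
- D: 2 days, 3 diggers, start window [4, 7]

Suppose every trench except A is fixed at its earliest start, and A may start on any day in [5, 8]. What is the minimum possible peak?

6

A@5: d1:3  d2:3  d3:3  d4:6  d5:10  d6:2  d7:0  d8:0 → peak 10
A@6: d1:3  d2:3  d3:3  d4:6  d5:5  d6:7  d7:0  d8:0 → peak 7
A@7: d1:3  d2:3  d3:3  d4:6  d5:5  d6:2  d7:5  d8:0 → peak 6
A@8: d1:3  d2:3  d3:3  d4:6  d5:5  d6:2  d7:0  d8:5 → peak 6
Best is A@7, peak 6.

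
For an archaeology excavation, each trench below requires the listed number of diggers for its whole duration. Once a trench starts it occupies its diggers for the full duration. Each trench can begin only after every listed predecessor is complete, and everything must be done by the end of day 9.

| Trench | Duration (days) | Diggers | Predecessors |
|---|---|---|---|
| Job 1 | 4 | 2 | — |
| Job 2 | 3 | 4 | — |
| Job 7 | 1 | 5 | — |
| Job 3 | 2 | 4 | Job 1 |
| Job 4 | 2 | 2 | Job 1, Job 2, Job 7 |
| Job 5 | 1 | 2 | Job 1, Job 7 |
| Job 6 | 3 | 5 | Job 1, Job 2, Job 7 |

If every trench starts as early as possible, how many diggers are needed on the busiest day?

13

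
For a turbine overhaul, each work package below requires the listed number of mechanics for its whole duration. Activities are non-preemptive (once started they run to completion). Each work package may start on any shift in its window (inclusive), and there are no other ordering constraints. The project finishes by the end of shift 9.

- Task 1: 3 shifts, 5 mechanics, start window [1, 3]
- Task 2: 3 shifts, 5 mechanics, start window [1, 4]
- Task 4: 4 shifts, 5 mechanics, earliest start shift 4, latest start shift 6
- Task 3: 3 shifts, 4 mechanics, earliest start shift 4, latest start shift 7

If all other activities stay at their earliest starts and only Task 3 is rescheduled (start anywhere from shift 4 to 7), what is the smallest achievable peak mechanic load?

10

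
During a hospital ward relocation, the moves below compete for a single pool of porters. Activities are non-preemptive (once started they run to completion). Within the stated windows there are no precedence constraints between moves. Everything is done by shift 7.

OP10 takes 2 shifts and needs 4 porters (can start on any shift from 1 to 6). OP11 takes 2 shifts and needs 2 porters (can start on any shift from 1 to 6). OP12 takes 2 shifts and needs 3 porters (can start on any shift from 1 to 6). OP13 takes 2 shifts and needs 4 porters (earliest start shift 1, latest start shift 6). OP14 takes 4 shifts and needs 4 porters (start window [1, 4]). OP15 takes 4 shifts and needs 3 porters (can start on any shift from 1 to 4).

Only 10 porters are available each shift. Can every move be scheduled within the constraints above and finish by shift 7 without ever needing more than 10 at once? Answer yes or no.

Schedule OP10@1, OP11@1, OP12@3, OP13@1, OP14@3, OP15@3: s1:10  s2:10  s3:10  s4:10  s5:7  s6:7  s7:0 — peak 10 ≤ 10.

yes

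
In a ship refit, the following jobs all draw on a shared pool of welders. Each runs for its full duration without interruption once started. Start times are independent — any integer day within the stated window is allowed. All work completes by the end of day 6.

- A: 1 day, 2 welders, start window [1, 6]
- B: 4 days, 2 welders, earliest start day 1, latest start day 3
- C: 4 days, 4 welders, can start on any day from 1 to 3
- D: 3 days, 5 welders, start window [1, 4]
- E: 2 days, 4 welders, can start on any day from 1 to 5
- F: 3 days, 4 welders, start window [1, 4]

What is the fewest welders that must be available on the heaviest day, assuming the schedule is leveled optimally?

11

Early-start (A@1, B@1, C@1, D@1, E@1, F@1) gives peak 21: d1:21  d2:19  d3:15  d4:6  d5:0  d6:0.
Shift B→2, E→5, F→4.
Schedule A@1, B@2, C@1, D@1, E@5, F@4: d1:11  d2:11  d3:11  d4:10  d5:10  d6:8 — peak 11.
Total welder-days = 61 over 6 days ⇒ peak ≥ ⌈61/6⌉ = 11, so 11 is optimal.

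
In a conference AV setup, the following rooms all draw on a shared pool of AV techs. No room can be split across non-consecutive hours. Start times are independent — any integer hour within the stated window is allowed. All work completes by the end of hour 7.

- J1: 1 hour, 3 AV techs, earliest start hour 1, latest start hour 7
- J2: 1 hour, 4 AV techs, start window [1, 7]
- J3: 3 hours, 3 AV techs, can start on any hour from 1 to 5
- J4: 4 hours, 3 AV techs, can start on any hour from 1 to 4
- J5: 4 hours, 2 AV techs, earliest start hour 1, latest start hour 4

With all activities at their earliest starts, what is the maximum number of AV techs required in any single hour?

15

Early-start schedule: J1@1, J2@1, J3@1, J4@1, J5@1.
Load per hour: hour 1: 15, hour 2: 8, hour 3: 8, hour 4: 5, hour 5: 0, hour 6: 0, hour 7: 0.
Peak is 15.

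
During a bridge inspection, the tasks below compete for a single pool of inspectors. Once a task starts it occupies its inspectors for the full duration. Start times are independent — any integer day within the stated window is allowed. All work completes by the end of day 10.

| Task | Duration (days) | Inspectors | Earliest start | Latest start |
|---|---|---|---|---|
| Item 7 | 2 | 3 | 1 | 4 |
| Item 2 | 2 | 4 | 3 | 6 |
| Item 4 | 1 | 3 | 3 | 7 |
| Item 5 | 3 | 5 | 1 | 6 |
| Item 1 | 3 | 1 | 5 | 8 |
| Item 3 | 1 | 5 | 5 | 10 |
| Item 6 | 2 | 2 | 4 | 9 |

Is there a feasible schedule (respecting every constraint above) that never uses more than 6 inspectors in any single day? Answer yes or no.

yes

Schedule Item 7@1, Item 2@3, Item 4@5, Item 5@6, Item 1@5, Item 3@9, Item 6@4: d1:3  d2:3  d3:4  d4:6  d5:6  d6:6  d7:6  d8:5  d9:5  d10:0 — peak 6 ≤ 6.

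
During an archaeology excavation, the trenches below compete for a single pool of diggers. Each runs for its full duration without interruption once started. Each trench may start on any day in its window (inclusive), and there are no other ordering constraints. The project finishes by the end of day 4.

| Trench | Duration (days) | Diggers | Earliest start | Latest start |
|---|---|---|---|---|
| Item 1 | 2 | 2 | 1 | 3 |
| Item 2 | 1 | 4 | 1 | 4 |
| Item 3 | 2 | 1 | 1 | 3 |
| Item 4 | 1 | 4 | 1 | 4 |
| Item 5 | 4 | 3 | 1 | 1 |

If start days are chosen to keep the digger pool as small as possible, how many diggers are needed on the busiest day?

7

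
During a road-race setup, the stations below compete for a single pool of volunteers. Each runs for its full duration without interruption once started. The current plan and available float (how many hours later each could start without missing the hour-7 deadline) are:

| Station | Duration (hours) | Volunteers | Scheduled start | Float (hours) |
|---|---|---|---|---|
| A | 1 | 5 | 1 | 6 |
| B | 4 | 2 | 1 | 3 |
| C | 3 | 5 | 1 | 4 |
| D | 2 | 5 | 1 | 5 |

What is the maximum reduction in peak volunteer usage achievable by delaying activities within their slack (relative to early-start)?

Early-start peak: h1:17  h2:12  h3:7  h4:2  h5:0  h6:0  h7:0 ⇒ 17.
Leveled (A@1, B@1, C@2, D@5): h1:7  h2:7  h3:7  h4:7  h5:5  h6:5  h7:0 ⇒ 7.
Reduction 17 − 7 = 10.

10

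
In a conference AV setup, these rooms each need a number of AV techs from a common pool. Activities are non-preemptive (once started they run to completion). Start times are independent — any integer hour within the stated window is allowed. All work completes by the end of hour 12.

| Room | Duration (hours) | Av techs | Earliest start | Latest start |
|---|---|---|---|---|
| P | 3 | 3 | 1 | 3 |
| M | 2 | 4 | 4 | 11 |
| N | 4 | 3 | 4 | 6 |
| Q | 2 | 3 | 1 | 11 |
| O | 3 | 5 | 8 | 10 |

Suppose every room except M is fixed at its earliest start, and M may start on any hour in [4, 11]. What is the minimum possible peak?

6

M@4: h1:6  h2:6  h3:3  h4:7  h5:7  h6:3  h7:3  h8:5  h9:5  h10:5  h11:0  h12:0 → peak 7
M@5: h1:6  h2:6  h3:3  h4:3  h5:7  h6:7  h7:3  h8:5  h9:5  h10:5  h11:0  h12:0 → peak 7
M@6: h1:6  h2:6  h3:3  h4:3  h5:3  h6:7  h7:7  h8:5  h9:5  h10:5  h11:0  h12:0 → peak 7
M@7: h1:6  h2:6  h3:3  h4:3  h5:3  h6:3  h7:7  h8:9  h9:5  h10:5  h11:0  h12:0 → peak 9
M@8: h1:6  h2:6  h3:3  h4:3  h5:3  h6:3  h7:3  h8:9  h9:9  h10:5  h11:0  h12:0 → peak 9
M@9: h1:6  h2:6  h3:3  h4:3  h5:3  h6:3  h7:3  h8:5  h9:9  h10:9  h11:0  h12:0 → peak 9
M@10: h1:6  h2:6  h3:3  h4:3  h5:3  h6:3  h7:3  h8:5  h9:5  h10:9  h11:4  h12:0 → peak 9
M@11: h1:6  h2:6  h3:3  h4:3  h5:3  h6:3  h7:3  h8:5  h9:5  h10:5  h11:4  h12:4 → peak 6
Best is M@11, peak 6.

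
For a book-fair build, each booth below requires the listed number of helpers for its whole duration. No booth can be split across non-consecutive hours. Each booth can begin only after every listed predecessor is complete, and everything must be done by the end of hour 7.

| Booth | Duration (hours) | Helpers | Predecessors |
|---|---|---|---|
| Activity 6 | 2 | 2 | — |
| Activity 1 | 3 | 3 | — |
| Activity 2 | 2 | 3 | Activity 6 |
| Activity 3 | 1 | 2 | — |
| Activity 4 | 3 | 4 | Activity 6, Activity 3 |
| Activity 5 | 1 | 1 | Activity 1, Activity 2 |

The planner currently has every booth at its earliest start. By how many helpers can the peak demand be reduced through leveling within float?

4

Early-start peak: h1:7  h2:5  h3:10  h4:7  h5:5  h6:0  h7:0 ⇒ 10.
Leveled (Activity 6@1, Activity 1@1, Activity 2@3, Activity 3@4, Activity 4@5, Activity 5@5): h1:5  h2:5  h3:6  h4:5  h5:5  h6:4  h7:4 ⇒ 6.
Reduction 10 − 6 = 4.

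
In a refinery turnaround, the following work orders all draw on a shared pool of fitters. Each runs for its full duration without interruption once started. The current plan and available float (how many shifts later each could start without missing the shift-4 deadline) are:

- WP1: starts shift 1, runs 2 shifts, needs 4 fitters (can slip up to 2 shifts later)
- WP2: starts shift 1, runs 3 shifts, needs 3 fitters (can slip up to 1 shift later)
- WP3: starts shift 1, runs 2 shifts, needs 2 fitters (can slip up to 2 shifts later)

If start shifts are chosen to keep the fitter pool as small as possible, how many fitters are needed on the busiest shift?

7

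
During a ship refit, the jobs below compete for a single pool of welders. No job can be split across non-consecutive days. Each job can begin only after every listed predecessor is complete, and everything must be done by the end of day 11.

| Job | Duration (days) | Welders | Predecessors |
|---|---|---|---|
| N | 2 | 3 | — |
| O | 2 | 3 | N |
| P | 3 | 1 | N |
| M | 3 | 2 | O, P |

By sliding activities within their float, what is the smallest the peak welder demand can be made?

Early-start (N@1, O@3, P@3, M@6) gives peak 4: d1:3  d2:3  d3:4  d4:4  d5:1  d6:2  d7:2  d8:2  d9:0  d10:0  d11:0.
Shift P→5, M→8.
Schedule N@1, O@3, P@5, M@8: d1:3  d2:3  d3:3  d4:3  d5:1  d6:1  d7:1  d8:2  d9:2  d10:2  d11:0 — peak 3.

3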